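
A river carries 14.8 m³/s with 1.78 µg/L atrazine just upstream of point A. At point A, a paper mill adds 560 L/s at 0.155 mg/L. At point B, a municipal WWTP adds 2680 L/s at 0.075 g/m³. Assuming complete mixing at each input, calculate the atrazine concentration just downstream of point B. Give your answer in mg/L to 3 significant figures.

1.78 µg/L = 0.00178 mg/L.
560 L/s = 0.56 m³/s.
After input A: C = (14.8·0.00178 + 0.56·0.155) / 15.36 = 0.007366 mg/L.
2680 L/s = 2.68 m³/s.
After input B: C = (15.36·0.007366 + 2.68·0.075) / 18.04 = 0.01741 mg/L.

0.0174 mg/L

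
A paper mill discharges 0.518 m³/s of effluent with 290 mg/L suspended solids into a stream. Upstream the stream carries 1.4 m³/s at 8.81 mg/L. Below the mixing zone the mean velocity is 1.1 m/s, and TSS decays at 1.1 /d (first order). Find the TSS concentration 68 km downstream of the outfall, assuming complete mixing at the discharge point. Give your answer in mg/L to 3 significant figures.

38.6 mg/L

After complete mixing, C₀ = (0.518·290 + 1.4·8.81) / 1.918 = 84.75 mg/L.
Travel time t = 6.8e+04 m / 1.1 m/s = 6.182e+04 s = 0.7155 d.
C = 84.75·exp(−1.1·0.7155) = 84.75·0.4552 = 38.58 mg/L.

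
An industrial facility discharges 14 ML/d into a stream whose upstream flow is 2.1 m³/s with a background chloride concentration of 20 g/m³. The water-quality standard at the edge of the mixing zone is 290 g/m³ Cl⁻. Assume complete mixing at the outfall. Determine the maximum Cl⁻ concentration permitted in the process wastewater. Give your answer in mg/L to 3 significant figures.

14 ML/d = 0.162 m³/s.
Mass balance: 290·2.262 = 0.162·Cₑ + 2.1·20.
Cₑ = (656 − 42) / 0.162 = 3789 mg/L.

3790 mg/L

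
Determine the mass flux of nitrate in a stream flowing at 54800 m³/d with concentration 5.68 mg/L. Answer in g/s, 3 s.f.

3.60 g/s

54800 m³/d = 0.6343 m³/s.
Mass flux = Q·C = 0.6343 m³/s × 5.68 g/m³ = 3.603 g/s.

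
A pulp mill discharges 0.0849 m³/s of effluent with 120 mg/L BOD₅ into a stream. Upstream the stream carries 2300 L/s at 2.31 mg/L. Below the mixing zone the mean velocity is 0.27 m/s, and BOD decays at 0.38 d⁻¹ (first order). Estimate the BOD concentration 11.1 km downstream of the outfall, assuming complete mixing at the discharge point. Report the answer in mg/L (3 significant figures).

5.42 mg/L

2300 L/s = 2.3 m³/s.
After complete mixing, C₀ = (0.0849·120 + 2.3·2.31) / 2.385 = 6.5 mg/L.
Travel time t = 1.11e+04 m / 0.27 m/s = 4.111e+04 s = 0.4758 d.
C = 6.5·exp(−0.38·0.4758) = 6.5·0.8346 = 5.425 mg/L.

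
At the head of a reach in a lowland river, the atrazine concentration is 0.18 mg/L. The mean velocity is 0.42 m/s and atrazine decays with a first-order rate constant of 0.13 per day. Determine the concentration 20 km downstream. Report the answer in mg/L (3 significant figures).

Travel time t = 20 km / 0.42 m/s = 2e+04/0.42 = 4.762e+04 s = 0.5511 d.
First-order decay: C = 0.18·exp(−0.13·0.5511) = 0.18·0.9309 = 0.1676 mg/L.

0.168 mg/L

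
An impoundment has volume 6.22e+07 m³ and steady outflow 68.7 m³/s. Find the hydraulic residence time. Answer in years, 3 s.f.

Q = 68.7 m³/s × 3.156e+07 s/yr = 2.168e+09 m³/yr.
Hydraulic residence time τ = V/Q = 6.22e+07/2.168e+09 = 0.02869 yr.

0.0287 yr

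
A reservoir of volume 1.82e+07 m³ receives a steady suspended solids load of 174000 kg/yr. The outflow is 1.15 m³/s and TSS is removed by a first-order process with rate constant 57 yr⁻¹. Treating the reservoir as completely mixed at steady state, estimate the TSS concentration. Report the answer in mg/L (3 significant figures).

Outflow Q = 1.15 m³/s × 3.156e+07 s/yr = 3.629e+07 m³/yr.
Steady-state CSTR mass balance: W = Q·C + k·V·C, so C = W/(Q + kV).
Q + kV = 3.629e+07 + 57·1.82e+07 = 1.074e+09 m³/yr.
C = 174000/1.074e+09 = 0.0001621 kg/m³ = 0.1621 mg/L.

0.162 mg/L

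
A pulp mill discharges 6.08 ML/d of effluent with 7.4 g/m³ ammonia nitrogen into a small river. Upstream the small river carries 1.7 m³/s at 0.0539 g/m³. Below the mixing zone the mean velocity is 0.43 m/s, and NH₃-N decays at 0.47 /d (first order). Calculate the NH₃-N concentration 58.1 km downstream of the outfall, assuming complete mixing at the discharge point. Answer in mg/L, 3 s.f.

0.166 mg/L

6.08 ML/d = 0.07037 m³/s.
After complete mixing, C₀ = (0.07037·7.4 + 1.7·0.0539) / 1.77 = 0.3459 mg/L.
Travel time t = 5.81e+04 m / 0.43 m/s = 1.351e+05 s = 1.564 d.
C = 0.3459·exp(−0.47·1.564) = 0.3459·0.4795 = 0.1659 mg/L.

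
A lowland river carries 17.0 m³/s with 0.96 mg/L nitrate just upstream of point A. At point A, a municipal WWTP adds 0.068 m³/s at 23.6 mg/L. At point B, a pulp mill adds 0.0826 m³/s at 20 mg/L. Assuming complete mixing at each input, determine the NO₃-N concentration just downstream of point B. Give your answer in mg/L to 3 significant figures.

1.14 mg/L

After input A: C = (17·0.96 + 0.068·23.6) / 17.07 = 1.05 mg/L.
After input B: C = (17.07·1.05 + 0.0826·20) / 17.15 = 1.141 mg/L.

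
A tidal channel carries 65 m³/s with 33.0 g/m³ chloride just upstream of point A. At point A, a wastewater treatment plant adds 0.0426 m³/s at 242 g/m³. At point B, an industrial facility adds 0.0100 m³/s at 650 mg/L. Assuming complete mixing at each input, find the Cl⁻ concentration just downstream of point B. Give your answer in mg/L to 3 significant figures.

33.2 mg/L

After input A: C = (65·33 + 0.0426·242) / 65.04 = 33.14 mg/L.
After input B: C = (65.04·33.14 + 0.01·650) / 65.05 = 33.23 mg/L.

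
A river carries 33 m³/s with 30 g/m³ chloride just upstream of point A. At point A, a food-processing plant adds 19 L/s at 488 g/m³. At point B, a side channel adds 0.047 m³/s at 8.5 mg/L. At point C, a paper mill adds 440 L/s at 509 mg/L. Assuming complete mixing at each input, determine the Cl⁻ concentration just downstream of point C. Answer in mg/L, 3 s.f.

19 L/s = 0.019 m³/s.
After input A: C = (33·30 + 0.019·488) / 33.02 = 30.26 mg/L.
After input B: C = (33.02·30.26 + 0.047·8.5) / 33.07 = 30.23 mg/L.
440 L/s = 0.44 m³/s.
After input C: C = (33.07·30.23 + 0.44·509) / 33.51 = 36.52 mg/L.

36.5 mg/L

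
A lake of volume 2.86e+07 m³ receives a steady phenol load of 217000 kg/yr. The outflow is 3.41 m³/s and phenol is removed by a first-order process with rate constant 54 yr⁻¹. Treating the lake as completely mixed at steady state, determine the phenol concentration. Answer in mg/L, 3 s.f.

0.131 mg/L

Outflow Q = 3.41 m³/s × 3.156e+07 s/yr = 1.076e+08 m³/yr.
Steady-state CSTR mass balance: W = Q·C + k·V·C, so C = W/(Q + kV).
Q + kV = 1.076e+08 + 54·2.86e+07 = 1.652e+09 m³/yr.
C = 217000/1.652e+09 = 0.0001314 kg/m³ = 0.1314 mg/L.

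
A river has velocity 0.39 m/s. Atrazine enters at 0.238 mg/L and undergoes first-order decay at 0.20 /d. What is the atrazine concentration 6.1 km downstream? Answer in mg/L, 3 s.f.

Travel time t = 6.1 km / 0.39 m/s = 6100/0.39 = 1.564e+04 s = 0.181 d.
First-order decay: C = 0.238·exp(−0.20·0.181) = 0.238·0.9644 = 0.2295 mg/L.

0.230 mg/L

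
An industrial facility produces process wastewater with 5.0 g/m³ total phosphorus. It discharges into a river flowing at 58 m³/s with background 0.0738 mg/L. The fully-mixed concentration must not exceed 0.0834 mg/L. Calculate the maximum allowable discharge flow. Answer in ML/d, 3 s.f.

9.78 ML/d

Mass balance at complete mixing: C_std·(Q_w + Q_r) = Q_w·C_e + Q_r·C_b.
Rearranging, Q_w = Q_r·(C_std − C_b)/(C_e − C_std) = 58·(0.0834 − 0.0738) / (5 − 0.0834) = 0.1132 m³/s.
= 9.785 ML/d.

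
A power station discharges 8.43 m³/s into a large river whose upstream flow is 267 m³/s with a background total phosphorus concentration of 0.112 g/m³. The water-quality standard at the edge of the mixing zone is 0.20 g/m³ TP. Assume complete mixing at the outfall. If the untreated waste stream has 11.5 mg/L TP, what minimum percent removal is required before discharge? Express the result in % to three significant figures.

74.0 %

Mass balance: 0.2·275.4 = 8.43·Cₑ + 267·0.112.
Cₑ = (55.09 − 29.9) / 8.43 = 2.987 mg/L.
Required removal = 1 − 2.987/11.5 = 74.02 %.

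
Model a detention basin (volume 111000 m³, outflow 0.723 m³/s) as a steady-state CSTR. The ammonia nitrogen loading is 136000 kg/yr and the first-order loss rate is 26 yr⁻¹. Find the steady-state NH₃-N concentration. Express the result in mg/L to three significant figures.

Outflow Q = 0.723 m³/s × 3.156e+07 s/yr = 2.282e+07 m³/yr.
Steady-state CSTR mass balance: W = Q·C + k·V·C, so C = W/(Q + kV).
Q + kV = 2.282e+07 + 26·111000 = 2.57e+07 m³/yr.
C = 136000/2.57e+07 = 0.005291 kg/m³ = 5.291 mg/L.

5.29 mg/L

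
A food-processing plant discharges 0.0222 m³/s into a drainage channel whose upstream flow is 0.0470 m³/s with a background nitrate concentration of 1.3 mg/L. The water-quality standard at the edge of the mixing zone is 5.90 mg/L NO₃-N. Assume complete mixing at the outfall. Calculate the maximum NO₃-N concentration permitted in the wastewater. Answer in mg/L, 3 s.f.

Mass balance: 5.9·0.0692 = 0.0222·Cₑ + 0.047·1.3.
Cₑ = (0.4083 − 0.0611) / 0.0222 = 15.64 mg/L.

15.6 mg/L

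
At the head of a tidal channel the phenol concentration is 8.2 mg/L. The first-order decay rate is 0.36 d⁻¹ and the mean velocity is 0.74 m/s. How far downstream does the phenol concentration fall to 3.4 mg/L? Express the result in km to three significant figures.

156 km

From C = C₀·e^(−kt), t = ln(C₀/C)/k = ln(8.2/3.4)/0.36 = 0.8804/0.36 = 2.445 d.
Distance = v·t = 0.74 m/s × 2.113e+05 s = 1.564e+05 m = 156.4 km.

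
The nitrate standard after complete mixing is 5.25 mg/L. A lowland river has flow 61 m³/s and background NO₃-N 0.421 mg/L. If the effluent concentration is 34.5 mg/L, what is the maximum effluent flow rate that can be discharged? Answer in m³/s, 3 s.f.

10.1 m³/s

Mass balance at complete mixing: C_std·(Q_w + Q_r) = Q_w·C_e + Q_r·C_b.
Rearranging, Q_w = Q_r·(C_std − C_b)/(C_e − C_std) = 61·(5.25 − 0.421) / (34.5 − 5.25) = 10.07 m³/s.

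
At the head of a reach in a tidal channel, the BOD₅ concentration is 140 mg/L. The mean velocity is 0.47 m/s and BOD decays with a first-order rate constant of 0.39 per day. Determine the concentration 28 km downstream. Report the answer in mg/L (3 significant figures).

107 mg/L

Travel time t = 28 km / 0.47 m/s = 2.8e+04/0.47 = 5.957e+04 s = 0.6895 d.
First-order decay: C = 140·exp(−0.39·0.6895) = 140·0.7642 = 107 mg/L.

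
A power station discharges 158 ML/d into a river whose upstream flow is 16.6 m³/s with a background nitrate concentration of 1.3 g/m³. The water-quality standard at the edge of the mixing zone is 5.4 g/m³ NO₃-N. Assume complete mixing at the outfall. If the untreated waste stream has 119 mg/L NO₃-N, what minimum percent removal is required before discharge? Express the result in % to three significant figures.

158 ML/d = 1.829 m³/s.
Mass balance: 5.4·18.43 = 1.829·Cₑ + 16.6·1.3.
Cₑ = (99.52 − 21.58) / 1.829 = 42.62 mg/L.
Required removal = 1 − 42.62/119 = 64.19 %.

64.2 %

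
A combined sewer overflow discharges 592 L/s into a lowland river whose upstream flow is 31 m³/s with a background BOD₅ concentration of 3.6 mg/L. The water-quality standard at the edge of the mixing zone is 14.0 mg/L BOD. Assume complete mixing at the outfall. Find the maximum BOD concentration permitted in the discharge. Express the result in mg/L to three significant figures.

559 mg/L

592 L/s = 0.592 m³/s.
Mass balance: 14·31.59 = 0.592·Cₑ + 31·3.6.
Cₑ = (442.3 − 111.6) / 0.592 = 558.6 mg/L.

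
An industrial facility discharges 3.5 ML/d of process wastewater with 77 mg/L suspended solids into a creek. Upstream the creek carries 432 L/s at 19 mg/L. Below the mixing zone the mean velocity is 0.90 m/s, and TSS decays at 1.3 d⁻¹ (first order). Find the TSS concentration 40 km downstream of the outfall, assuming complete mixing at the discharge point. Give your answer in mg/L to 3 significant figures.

12.3 mg/L

3.5 ML/d = 0.04051 m³/s.
432 L/s = 0.432 m³/s.
After complete mixing, C₀ = (0.04051·77 + 0.432·19) / 0.4725 = 23.97 mg/L.
Travel time t = 4e+04 m / 0.90 m/s = 4.444e+04 s = 0.5144 d.
C = 23.97·exp(−1.3·0.5144) = 23.97·0.5124 = 12.28 mg/L.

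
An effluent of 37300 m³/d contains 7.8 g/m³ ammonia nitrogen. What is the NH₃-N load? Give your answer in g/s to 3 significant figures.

3.37 g/s

37300 m³/d = 0.4317 m³/s.
Mass flux = Q·C = 0.4317 m³/s × 7.8 g/m³ = 3.367 g/s.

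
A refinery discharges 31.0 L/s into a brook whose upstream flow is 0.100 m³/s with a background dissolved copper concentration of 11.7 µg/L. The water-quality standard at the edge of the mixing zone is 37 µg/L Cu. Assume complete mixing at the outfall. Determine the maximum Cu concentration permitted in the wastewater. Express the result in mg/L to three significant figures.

0.119 mg/L

31.0 L/s = 0.031 m³/s.
11.7 µg/L = 0.0117 mg/L.
37 µg/L = 0.037 mg/L.
Mass balance: 0.037·0.131 = 0.031·Cₑ + 0.1·0.0117.
Cₑ = (0.004847 − 0.00117) / 0.031 = 0.1186 mg/L.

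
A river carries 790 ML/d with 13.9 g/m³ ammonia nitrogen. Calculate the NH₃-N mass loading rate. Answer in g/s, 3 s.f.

790 ML/d = 9.144 m³/s.
Mass flux = Q·C = 9.144 m³/s × 13.9 g/m³ = 127.1 g/s.

127 g/s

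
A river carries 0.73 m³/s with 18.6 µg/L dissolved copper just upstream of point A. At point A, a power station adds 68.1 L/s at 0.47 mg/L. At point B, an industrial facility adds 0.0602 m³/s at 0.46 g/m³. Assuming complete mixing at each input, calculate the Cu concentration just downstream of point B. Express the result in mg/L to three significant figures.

0.0854 mg/L

18.6 µg/L = 0.0186 mg/L.
68.1 L/s = 0.0681 m³/s.
After input A: C = (0.73·0.0186 + 0.0681·0.47) / 0.7981 = 0.05712 mg/L.
After input B: C = (0.7981·0.05712 + 0.0602·0.46) / 0.8583 = 0.08537 mg/L.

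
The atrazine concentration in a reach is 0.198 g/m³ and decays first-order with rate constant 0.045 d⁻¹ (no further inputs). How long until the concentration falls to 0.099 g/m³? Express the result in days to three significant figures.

t = ln(C₀/C)/k = ln(0.198/0.099)/0.045 = 0.6931/0.045 = 15.4 d.

15.4 d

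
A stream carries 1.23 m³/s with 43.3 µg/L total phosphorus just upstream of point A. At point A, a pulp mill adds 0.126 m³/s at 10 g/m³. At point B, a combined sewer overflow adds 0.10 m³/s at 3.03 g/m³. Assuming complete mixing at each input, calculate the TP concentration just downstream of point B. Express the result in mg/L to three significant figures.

43.3 µg/L = 0.0433 mg/L.
After input A: C = (1.23·0.0433 + 0.126·10) / 1.356 = 0.9685 mg/L.
After input B: C = (1.356·0.9685 + 0.1·3.03) / 1.456 = 1.11 mg/L.

1.11 mg/L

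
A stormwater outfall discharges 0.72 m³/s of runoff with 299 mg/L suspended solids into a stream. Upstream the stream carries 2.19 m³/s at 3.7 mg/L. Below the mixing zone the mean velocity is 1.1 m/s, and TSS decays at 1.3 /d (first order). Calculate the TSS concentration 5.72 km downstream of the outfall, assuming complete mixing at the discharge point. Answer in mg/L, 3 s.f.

After complete mixing, C₀ = (0.72·299 + 2.19·3.7) / 2.91 = 76.76 mg/L.
Travel time t = 5720 m / 1.1 m/s = 5200 s = 0.06019 d.
C = 76.76·exp(−1.3·0.06019) = 76.76·0.9247 = 70.99 mg/L.

71.0 mg/L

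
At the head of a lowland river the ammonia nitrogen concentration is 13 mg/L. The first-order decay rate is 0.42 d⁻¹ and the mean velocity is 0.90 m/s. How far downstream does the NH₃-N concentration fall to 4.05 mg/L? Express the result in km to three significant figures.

From C = C₀·e^(−kt), t = ln(C₀/C)/k = ln(13/4.05)/0.42 = 1.166/0.42 = 2.777 d.
Distance = v·t = 0.90 m/s × 2.399e+05 s = 2.159e+05 m = 215.9 km.

216 km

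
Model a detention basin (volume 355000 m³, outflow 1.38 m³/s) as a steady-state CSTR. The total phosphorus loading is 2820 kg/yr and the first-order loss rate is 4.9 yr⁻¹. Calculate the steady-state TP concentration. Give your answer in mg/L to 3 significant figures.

0.0623 mg/L

Outflow Q = 1.38 m³/s × 3.156e+07 s/yr = 4.355e+07 m³/yr.
Steady-state CSTR mass balance: W = Q·C + k·V·C, so C = W/(Q + kV).
Q + kV = 4.355e+07 + 4.9·355000 = 4.529e+07 m³/yr.
C = 2820/4.529e+07 = 6.227e-05 kg/m³ = 0.06227 mg/L.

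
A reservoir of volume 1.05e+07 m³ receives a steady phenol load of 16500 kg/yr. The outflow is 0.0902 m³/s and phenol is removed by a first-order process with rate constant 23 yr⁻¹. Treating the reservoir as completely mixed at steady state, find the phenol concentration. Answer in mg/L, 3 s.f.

Outflow Q = 0.0902 m³/s × 3.156e+07 s/yr = 2.846e+06 m³/yr.
Steady-state CSTR mass balance: W = Q·C + k·V·C, so C = W/(Q + kV).
Q + kV = 2.846e+06 + 23·1.05e+07 = 2.443e+08 m³/yr.
C = 16500/2.443e+08 = 6.753e-05 kg/m³ = 0.06753 mg/L.

0.0675 mg/L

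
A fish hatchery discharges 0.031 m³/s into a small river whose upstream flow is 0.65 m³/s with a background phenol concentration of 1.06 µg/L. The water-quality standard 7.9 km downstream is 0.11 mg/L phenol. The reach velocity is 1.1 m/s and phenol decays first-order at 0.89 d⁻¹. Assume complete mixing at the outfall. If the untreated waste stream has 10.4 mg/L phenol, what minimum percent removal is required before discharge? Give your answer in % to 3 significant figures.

75.2 %

1.06 µg/L = 0.00106 mg/L.
Travel time to the compliance point: t = 7900/1.1 = 7182 s = 0.08312 d; decay factor exp(−0.89·0.08312) = 0.9287.
So the concentration just after mixing may be at most 0.11/0.9287 = 0.1184 mg/L.
Mass balance: 0.1184·0.681 = 0.031·Cₑ + 0.65·0.00106.
Cₑ = (0.08066 − 0.000689) / 0.031 = 2.58 mg/L.
Required removal = 1 − 2.58/10.4 = 75.19 %.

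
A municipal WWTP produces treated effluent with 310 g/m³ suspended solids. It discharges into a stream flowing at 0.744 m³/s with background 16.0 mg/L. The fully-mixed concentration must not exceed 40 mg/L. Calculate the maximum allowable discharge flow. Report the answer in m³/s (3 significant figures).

0.0661 m³/s

Mass balance at complete mixing: C_std·(Q_w + Q_r) = Q_w·C_e + Q_r·C_b.
Rearranging, Q_w = Q_r·(C_std − C_b)/(C_e − C_std) = 0.744·(40 − 16) / (310 − 40) = 0.06613 m³/s.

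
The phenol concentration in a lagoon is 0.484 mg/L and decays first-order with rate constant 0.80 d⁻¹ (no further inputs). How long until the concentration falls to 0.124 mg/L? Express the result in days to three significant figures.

1.70 d

t = ln(C₀/C)/k = ln(0.484/0.124)/0.80 = 1.362/0.80 = 1.702 d.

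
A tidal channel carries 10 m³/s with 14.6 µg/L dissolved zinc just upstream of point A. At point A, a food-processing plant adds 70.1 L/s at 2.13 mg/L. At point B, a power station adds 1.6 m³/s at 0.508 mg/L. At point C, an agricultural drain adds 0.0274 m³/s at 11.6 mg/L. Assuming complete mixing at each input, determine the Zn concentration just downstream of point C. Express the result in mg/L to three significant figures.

0.122 mg/L

14.6 µg/L = 0.0146 mg/L.
70.1 L/s = 0.0701 m³/s.
After input A: C = (10·0.0146 + 0.0701·2.13) / 10.07 = 0.02933 mg/L.
After input B: C = (10.07·0.02933 + 1.6·0.508) / 11.67 = 0.09495 mg/L.
After input C: C = (11.67·0.09495 + 0.0274·11.6) / 11.7 = 0.1219 mg/L.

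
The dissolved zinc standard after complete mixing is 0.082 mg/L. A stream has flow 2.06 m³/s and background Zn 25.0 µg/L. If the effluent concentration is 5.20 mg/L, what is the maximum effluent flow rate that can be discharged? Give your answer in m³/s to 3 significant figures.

25.0 µg/L = 0.025 mg/L.
Mass balance at complete mixing: C_std·(Q_w + Q_r) = Q_w·C_e + Q_r·C_b.
Rearranging, Q_w = Q_r·(C_std − C_b)/(C_e − C_std) = 2.06·(0.082 − 0.025) / (5.2 − 0.082) = 0.02294 m³/s.

0.0229 m³/s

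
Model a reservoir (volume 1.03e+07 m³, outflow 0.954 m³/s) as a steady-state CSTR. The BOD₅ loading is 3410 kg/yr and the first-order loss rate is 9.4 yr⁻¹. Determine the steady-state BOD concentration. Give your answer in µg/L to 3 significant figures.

Outflow Q = 0.954 m³/s × 3.156e+07 s/yr = 3.011e+07 m³/yr.
Steady-state CSTR mass balance: W = Q·C + k·V·C, so C = W/(Q + kV).
Q + kV = 3.011e+07 + 9.4·1.03e+07 = 1.269e+08 m³/yr.
C = 3410/1.269e+08 = 2.687e-05 kg/m³ = 0.02687 mg/L = 26.87 µg/L.

26.9 µg/L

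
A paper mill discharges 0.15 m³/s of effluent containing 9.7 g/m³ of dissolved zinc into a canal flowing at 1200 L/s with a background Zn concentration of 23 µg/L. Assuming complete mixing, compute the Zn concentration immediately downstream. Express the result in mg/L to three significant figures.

1200 L/s = 1.2 m³/s.
23 µg/L = 0.023 mg/L.
Flow-weighted mixing gives C = (0.15·9.7 + 1.2·0.023) / (0.15 + 1.2) = 1.483/1.35 = 1.098 mg/L.

1.10 mg/L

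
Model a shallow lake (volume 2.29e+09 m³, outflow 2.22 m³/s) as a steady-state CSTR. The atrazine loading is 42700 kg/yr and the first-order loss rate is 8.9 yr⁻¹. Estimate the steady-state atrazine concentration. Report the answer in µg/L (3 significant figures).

2.09 µg/L

Outflow Q = 2.22 m³/s × 3.156e+07 s/yr = 7.006e+07 m³/yr.
Steady-state CSTR mass balance: W = Q·C + k·V·C, so C = W/(Q + kV).
Q + kV = 7.006e+07 + 8.9·2.29e+09 = 2.045e+10 m³/yr.
C = 42700/2.045e+10 = 2.088e-06 kg/m³ = 0.002088 mg/L = 2.088 µg/L.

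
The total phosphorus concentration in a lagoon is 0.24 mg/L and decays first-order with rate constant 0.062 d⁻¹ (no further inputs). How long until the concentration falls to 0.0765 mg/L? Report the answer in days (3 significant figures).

t = ln(C₀/C)/k = ln(0.24/0.0765)/0.062 = 1.143/0.062 = 18.44 d.

18.4 d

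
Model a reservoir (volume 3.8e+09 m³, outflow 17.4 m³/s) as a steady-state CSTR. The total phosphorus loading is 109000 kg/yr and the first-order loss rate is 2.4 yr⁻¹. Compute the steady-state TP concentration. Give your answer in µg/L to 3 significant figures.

Outflow Q = 17.4 m³/s × 3.156e+07 s/yr = 5.491e+08 m³/yr.
Steady-state CSTR mass balance: W = Q·C + k·V·C, so C = W/(Q + kV).
Q + kV = 5.491e+08 + 2.4·3.8e+09 = 9.669e+09 m³/yr.
C = 109000/9.669e+09 = 1.127e-05 kg/m³ = 0.01127 mg/L = 11.27 µg/L.

11.3 µg/L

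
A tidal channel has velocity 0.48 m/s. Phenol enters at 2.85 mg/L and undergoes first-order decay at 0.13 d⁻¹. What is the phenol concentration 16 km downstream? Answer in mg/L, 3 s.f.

2.71 mg/L

Travel time t = 16 km / 0.48 m/s = 1.6e+04/0.48 = 3.333e+04 s = 0.3858 d.
First-order decay: C = 2.85·exp(−0.13·0.3858) = 2.85·0.9511 = 2.711 mg/L.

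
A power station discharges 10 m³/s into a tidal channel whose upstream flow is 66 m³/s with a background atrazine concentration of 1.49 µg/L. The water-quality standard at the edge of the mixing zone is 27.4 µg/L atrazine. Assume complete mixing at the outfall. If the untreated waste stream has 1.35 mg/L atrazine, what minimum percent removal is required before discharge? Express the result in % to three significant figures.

1.49 µg/L = 0.00149 mg/L.
27.4 µg/L = 0.0274 mg/L.
Mass balance: 0.0274·76 = 10·Cₑ + 66·0.00149.
Cₑ = (2.082 − 0.09834) / 10 = 0.1984 mg/L.
Required removal = 1 − 0.1984/1.35 = 85.3 %.

85.3 %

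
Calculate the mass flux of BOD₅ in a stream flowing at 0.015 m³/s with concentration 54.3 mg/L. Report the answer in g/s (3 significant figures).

Mass flux = Q·C = 0.015 m³/s × 54.3 g/m³ = 0.8145 g/s.

0.814 g/s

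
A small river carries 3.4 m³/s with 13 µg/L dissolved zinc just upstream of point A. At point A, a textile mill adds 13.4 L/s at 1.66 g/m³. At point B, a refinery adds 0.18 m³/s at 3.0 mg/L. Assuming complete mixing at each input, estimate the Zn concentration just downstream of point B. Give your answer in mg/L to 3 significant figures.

0.169 mg/L

13 µg/L = 0.013 mg/L.
13.4 L/s = 0.0134 m³/s.
After input A: C = (3.4·0.013 + 0.0134·1.66) / 3.413 = 0.01947 mg/L.
After input B: C = (3.413·0.01947 + 0.18·3) / 3.593 = 0.1688 mg/L.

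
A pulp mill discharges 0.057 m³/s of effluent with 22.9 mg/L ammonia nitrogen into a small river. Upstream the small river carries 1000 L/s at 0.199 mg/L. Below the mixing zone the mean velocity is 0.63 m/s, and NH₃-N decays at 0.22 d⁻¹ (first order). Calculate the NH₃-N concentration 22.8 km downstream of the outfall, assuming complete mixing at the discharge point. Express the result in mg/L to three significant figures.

1.30 mg/L

1000 L/s = 1 m³/s.
After complete mixing, C₀ = (0.057·22.9 + 1·0.199) / 1.057 = 1.423 mg/L.
Travel time t = 2.28e+04 m / 0.63 m/s = 3.619e+04 s = 0.4189 d.
C = 1.423·exp(−0.22·0.4189) = 1.423·0.912 = 1.298 mg/L.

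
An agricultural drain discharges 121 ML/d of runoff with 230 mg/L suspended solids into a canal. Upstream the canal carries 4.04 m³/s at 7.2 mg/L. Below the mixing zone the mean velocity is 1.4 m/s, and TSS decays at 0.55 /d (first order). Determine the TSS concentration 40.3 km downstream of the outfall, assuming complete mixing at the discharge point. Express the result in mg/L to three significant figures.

53.7 mg/L

121 ML/d = 1.4 m³/s.
After complete mixing, C₀ = (1.4·230 + 4.04·7.2) / 5.44 = 64.55 mg/L.
Travel time t = 4.03e+04 m / 1.4 m/s = 2.879e+04 s = 0.3332 d.
C = 64.55·exp(−0.55·0.3332) = 64.55·0.8326 = 53.74 mg/L.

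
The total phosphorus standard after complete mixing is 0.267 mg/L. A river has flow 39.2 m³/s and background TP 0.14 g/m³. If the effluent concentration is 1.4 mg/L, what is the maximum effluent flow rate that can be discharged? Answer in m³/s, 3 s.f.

Mass balance at complete mixing: C_std·(Q_w + Q_r) = Q_w·C_e + Q_r·C_b.
Rearranging, Q_w = Q_r·(C_std − C_b)/(C_e − C_std) = 39.2·(0.267 − 0.14) / (1.4 − 0.267) = 4.394 m³/s.

4.39 m³/s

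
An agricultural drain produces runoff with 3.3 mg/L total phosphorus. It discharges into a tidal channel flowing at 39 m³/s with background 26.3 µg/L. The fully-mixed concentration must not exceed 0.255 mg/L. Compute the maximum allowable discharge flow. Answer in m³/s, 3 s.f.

2.93 m³/s

26.3 µg/L = 0.0263 mg/L.
Mass balance at complete mixing: C_std·(Q_w + Q_r) = Q_w·C_e + Q_r·C_b.
Rearranging, Q_w = Q_r·(C_std − C_b)/(C_e − C_std) = 39·(0.255 − 0.0263) / (3.3 − 0.255) = 2.929 m³/s.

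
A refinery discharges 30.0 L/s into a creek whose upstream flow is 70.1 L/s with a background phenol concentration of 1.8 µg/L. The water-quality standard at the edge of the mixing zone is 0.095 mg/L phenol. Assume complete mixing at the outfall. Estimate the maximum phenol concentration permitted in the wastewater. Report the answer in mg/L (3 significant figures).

30.0 L/s = 0.03 m³/s.
70.1 L/s = 0.0701 m³/s.
1.8 µg/L = 0.0018 mg/L.
Mass balance: 0.095·0.1001 = 0.03·Cₑ + 0.0701·0.0018.
Cₑ = (0.009509 − 0.0001262) / 0.03 = 0.3128 mg/L.

0.313 mg/L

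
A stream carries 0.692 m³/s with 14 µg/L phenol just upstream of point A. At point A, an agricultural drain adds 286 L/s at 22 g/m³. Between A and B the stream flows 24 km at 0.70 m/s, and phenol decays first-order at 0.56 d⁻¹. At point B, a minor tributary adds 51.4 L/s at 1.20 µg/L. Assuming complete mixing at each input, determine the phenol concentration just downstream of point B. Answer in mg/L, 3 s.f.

4.90 mg/L

14 µg/L = 0.014 mg/L.
286 L/s = 0.286 m³/s.
After input A: C = (0.692·0.014 + 0.286·22) / 0.978 = 6.443 mg/L.
Over the 24 km reach to input B (t = 3.429e+04 s = 0.3968 d), decay gives C = 6.443·exp(−0.56·0.3968) = 5.16 mg/L.
51.4 L/s = 0.0514 m³/s.
1.20 µg/L = 0.0012 mg/L.
After input B: C = (0.978·5.16 + 0.0514·0.0012) / 1.029 = 4.902 mg/L.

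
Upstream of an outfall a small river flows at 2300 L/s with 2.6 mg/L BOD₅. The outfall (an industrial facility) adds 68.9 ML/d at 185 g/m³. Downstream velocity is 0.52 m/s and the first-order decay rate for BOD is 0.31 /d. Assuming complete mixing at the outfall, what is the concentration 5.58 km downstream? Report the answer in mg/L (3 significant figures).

47.7 mg/L

68.9 ML/d = 0.7975 m³/s.
2300 L/s = 2.3 m³/s.
After complete mixing, C₀ = (0.7975·185 + 2.3·2.6) / 3.097 = 49.56 mg/L.
Travel time t = 5580 m / 0.52 m/s = 1.073e+04 s = 0.1242 d.
C = 49.56·exp(−0.31·0.1242) = 49.56·0.9622 = 47.69 mg/L.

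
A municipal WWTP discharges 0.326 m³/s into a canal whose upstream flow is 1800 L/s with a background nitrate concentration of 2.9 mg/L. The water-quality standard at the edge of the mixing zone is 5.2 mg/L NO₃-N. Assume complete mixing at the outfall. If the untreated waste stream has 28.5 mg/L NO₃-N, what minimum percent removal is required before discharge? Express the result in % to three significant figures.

37.2 %

1800 L/s = 1.8 m³/s.
Mass balance: 5.2·2.126 = 0.326·Cₑ + 1.8·2.9.
Cₑ = (11.06 − 5.22) / 0.326 = 17.9 mg/L.
Required removal = 1 − 17.9/28.5 = 37.2 %.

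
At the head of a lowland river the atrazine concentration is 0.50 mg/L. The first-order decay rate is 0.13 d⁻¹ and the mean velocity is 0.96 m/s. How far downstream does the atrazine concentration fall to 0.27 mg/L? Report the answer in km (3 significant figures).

393 km

From C = C₀·e^(−kt), t = ln(C₀/C)/k = ln(0.50/0.27)/0.13 = 0.6162/0.13 = 4.74 d.
Distance = v·t = 0.96 m/s × 4.095e+05 s = 3.931e+05 m = 393.1 km.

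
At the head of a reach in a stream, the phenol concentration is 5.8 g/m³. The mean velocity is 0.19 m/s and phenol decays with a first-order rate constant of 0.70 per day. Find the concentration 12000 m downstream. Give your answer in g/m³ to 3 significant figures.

Travel time t = 12000 m / 0.19 m/s = 1.2e+04/0.19 = 6.316e+04 s = 0.731 d.
First-order decay: C = 5.8·exp(−0.70·0.731) = 5.8·0.5995 = 3.477 g/m³.

3.48 g/m³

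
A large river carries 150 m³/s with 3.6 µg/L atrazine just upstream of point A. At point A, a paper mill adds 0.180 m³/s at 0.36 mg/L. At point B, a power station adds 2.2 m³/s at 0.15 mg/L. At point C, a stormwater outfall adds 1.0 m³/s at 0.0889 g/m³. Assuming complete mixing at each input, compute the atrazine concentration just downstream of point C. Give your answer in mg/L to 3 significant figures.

0.00667 mg/L

3.6 µg/L = 0.0036 mg/L.
After input A: C = (150·0.0036 + 0.18·0.36) / 150.2 = 0.004027 mg/L.
After input B: C = (150.2·0.004027 + 2.2·0.15) / 152.4 = 0.006135 mg/L.
After input C: C = (152.4·0.006135 + 1·0.0889) / 153.4 = 0.006674 mg/L.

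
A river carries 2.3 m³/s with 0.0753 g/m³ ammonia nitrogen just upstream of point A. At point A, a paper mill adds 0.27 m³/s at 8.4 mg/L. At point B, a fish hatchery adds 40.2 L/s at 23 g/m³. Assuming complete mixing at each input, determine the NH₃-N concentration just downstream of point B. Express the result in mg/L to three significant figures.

After input A: C = (2.3·0.0753 + 0.27·8.4) / 2.57 = 0.9499 mg/L.
40.2 L/s = 0.0402 m³/s.
After input B: C = (2.57·0.9499 + 0.0402·23) / 2.61 = 1.289 mg/L.

1.29 mg/L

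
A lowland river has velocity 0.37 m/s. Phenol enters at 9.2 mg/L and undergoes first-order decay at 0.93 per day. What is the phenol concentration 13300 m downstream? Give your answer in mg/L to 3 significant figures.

6.25 mg/L

Travel time t = 13300 m / 0.37 m/s = 1.33e+04/0.37 = 3.595e+04 s = 0.416 d.
First-order decay: C = 9.2·exp(−0.93·0.416) = 9.2·0.6791 = 6.248 mg/L.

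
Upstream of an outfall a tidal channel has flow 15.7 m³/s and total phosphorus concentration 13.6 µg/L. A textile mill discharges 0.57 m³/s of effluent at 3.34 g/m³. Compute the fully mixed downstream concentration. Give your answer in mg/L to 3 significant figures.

13.6 µg/L = 0.0136 mg/L.
Flow-weighted mixing gives C = (0.57·3.34 + 15.7·0.0136) / (0.57 + 15.7) = 2.117/16.27 = 0.1301 mg/L.

0.130 mg/L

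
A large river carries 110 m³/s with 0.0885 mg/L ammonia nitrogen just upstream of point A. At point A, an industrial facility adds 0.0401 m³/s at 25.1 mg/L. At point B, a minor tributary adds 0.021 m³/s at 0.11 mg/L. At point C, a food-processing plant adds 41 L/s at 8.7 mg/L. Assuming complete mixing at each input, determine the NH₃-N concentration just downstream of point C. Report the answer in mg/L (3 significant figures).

After input A: C = (110·0.0885 + 0.0401·25.1) / 110 = 0.09761 mg/L.
After input B: C = (110·0.09761 + 0.021·0.11) / 110.1 = 0.09762 mg/L.
41 L/s = 0.041 m³/s.
After input C: C = (110.1·0.09762 + 0.041·8.7) / 110.1 = 0.1008 mg/L.

0.101 mg/L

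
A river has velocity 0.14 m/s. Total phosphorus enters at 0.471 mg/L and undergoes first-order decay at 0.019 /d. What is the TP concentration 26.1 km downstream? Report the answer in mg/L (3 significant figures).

0.452 mg/L

Travel time t = 26.1 km / 0.14 m/s = 2.61e+04/0.14 = 1.864e+05 s = 2.158 d.
First-order decay: C = 0.471·exp(−0.019·2.158) = 0.471·0.9598 = 0.4521 mg/L.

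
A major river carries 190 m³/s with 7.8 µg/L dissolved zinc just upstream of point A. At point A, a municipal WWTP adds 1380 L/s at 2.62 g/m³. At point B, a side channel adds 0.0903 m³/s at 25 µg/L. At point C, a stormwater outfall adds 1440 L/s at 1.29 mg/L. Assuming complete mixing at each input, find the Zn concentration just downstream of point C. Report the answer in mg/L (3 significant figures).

7.8 µg/L = 0.0078 mg/L.
1380 L/s = 1.38 m³/s.
After input A: C = (190·0.0078 + 1.38·2.62) / 191.4 = 0.02664 mg/L.
25 µg/L = 0.025 mg/L.
After input B: C = (191.4·0.02664 + 0.0903·0.025) / 191.5 = 0.02664 mg/L.
1440 L/s = 1.44 m³/s.
After input C: C = (191.5·0.02664 + 1.44·1.29) / 192.9 = 0.03607 mg/L.

0.0361 mg/L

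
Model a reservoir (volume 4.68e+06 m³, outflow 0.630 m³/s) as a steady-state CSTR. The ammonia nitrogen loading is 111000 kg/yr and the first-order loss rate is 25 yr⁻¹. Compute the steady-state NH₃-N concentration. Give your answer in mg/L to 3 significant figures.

0.811 mg/L

Outflow Q = 0.630 m³/s × 3.156e+07 s/yr = 1.988e+07 m³/yr.
Steady-state CSTR mass balance: W = Q·C + k·V·C, so C = W/(Q + kV).
Q + kV = 1.988e+07 + 25·4.68e+06 = 1.369e+08 m³/yr.
C = 111000/1.369e+08 = 0.0008109 kg/m³ = 0.8109 mg/L.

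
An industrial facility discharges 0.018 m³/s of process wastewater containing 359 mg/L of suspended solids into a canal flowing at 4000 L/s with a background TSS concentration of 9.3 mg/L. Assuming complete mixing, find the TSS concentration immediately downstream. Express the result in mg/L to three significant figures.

4000 L/s = 4 m³/s.
Flow-weighted mixing gives C = (0.018·359 + 4·9.3) / (0.018 + 4) = 43.66/4.018 = 10.87 mg/L.

10.9 mg/L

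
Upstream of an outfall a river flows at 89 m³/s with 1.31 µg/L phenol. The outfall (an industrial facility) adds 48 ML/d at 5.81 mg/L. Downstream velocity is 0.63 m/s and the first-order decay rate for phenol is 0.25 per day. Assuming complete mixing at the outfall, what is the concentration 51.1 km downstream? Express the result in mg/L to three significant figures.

0.0295 mg/L

48 ML/d = 0.5556 m³/s.
1.31 µg/L = 0.00131 mg/L.
After complete mixing, C₀ = (0.5556·5.81 + 89·0.00131) / 89.56 = 0.03734 mg/L.
Travel time t = 5.11e+04 m / 0.63 m/s = 8.111e+04 s = 0.9388 d.
C = 0.03734·exp(−0.25·0.9388) = 0.03734·0.7908 = 0.02953 mg/L.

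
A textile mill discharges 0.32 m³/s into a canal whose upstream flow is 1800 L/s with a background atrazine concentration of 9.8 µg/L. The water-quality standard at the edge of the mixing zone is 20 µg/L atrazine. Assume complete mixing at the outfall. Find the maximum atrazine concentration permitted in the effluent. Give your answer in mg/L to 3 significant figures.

0.0774 mg/L

1800 L/s = 1.8 m³/s.
9.8 µg/L = 0.0098 mg/L.
20 µg/L = 0.02 mg/L.
Mass balance: 0.02·2.12 = 0.32·Cₑ + 1.8·0.0098.
Cₑ = (0.0424 − 0.01764) / 0.32 = 0.07737 mg/L.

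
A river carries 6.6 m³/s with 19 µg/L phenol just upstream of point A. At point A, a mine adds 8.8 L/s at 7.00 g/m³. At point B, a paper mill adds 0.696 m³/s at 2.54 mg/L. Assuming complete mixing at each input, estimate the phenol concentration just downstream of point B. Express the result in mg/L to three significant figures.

19 µg/L = 0.019 mg/L.
8.8 L/s = 0.0088 m³/s.
After input A: C = (6.6·0.019 + 0.0088·7) / 6.609 = 0.0283 mg/L.
After input B: C = (6.609·0.0283 + 0.696·2.54) / 7.305 = 0.2676 mg/L.

0.268 mg/L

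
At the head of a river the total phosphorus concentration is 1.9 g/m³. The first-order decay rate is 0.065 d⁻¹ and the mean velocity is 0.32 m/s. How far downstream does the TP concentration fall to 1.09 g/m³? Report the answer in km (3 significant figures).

From C = C₀·e^(−kt), t = ln(C₀/C)/k = ln(1.9/1.09)/0.065 = 0.5557/0.065 = 8.549 d.
Distance = v·t = 0.32 m/s × 7.386e+05 s = 2.364e+05 m = 236.4 km.

236 km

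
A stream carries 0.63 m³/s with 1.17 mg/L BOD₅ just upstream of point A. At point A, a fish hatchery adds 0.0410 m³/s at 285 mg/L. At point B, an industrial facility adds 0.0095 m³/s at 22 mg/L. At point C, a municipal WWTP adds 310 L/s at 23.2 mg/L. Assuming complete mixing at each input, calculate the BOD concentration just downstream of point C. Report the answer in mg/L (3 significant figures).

20.0 mg/L

After input A: C = (0.63·1.17 + 0.041·285) / 0.671 = 18.51 mg/L.
After input B: C = (0.671·18.51 + 0.0095·22) / 0.6805 = 18.56 mg/L.
310 L/s = 0.31 m³/s.
After input C: C = (0.6805·18.56 + 0.31·23.2) / 0.9905 = 20.01 mg/L.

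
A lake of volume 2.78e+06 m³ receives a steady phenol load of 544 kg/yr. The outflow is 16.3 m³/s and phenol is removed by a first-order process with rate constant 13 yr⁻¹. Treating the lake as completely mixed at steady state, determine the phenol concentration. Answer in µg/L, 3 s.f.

Outflow Q = 16.3 m³/s × 3.156e+07 s/yr = 5.144e+08 m³/yr.
Steady-state CSTR mass balance: W = Q·C + k·V·C, so C = W/(Q + kV).
Q + kV = 5.144e+08 + 13·2.78e+06 = 5.505e+08 m³/yr.
C = 544/5.505e+08 = 9.881e-07 kg/m³ = 0.0009881 mg/L = 0.9881 µg/L.

0.988 µg/L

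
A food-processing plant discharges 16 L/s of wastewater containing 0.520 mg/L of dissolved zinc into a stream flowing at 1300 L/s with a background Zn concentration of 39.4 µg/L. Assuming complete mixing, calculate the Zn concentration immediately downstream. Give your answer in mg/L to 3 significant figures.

16 L/s = 0.016 m³/s.
1300 L/s = 1.3 m³/s.
39.4 µg/L = 0.0394 mg/L.
Conservation of mass across the mixing zone: C = (0.016·0.52 + 1.3·0.0394) / (0.016 + 1.3) = 0.05954/1.316 = 0.04524 mg/L.

0.0452 mg/L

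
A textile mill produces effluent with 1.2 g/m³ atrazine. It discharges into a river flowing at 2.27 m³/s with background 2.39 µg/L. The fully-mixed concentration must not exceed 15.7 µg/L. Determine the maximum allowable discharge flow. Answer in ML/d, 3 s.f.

2.20 ML/d

2.39 µg/L = 0.00239 mg/L.
15.7 µg/L = 0.0157 mg/L.
Mass balance at complete mixing: C_std·(Q_w + Q_r) = Q_w·C_e + Q_r·C_b.
Rearranging, Q_w = Q_r·(C_std − C_b)/(C_e − C_std) = 2.27·(0.0157 − 0.00239) / (1.2 − 0.0157) = 0.02551 m³/s.
= 2.204 ML/d.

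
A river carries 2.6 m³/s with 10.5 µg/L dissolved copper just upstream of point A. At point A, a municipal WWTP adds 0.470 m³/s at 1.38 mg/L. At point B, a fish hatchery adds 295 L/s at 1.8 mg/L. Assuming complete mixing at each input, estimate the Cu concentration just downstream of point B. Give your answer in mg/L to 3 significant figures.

0.359 mg/L

10.5 µg/L = 0.0105 mg/L.
After input A: C = (2.6·0.0105 + 0.47·1.38) / 3.07 = 0.2202 mg/L.
295 L/s = 0.295 m³/s.
After input B: C = (3.07·0.2202 + 0.295·1.8) / 3.365 = 0.3587 mg/L.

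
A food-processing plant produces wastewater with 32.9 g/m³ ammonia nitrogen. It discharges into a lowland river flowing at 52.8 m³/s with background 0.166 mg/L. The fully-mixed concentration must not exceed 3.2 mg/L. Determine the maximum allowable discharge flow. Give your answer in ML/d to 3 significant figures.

Mass balance at complete mixing: C_std·(Q_w + Q_r) = Q_w·C_e + Q_r·C_b.
Rearranging, Q_w = Q_r·(C_std − C_b)/(C_e − C_std) = 52.8·(3.2 − 0.166) / (32.9 − 3.2) = 5.394 m³/s.
= 466 ML/d.

466 ML/d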